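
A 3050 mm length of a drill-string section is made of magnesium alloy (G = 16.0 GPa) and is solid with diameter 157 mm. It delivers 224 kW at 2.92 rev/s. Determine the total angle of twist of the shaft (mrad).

ω = 2π·2.92 = 18.35 rad/s, so T = P/ω = 224×10³ / 18.35 = 12210 N·m.
J = πd⁴/32 = π(0.157)⁴/32 = 5.965×10^-5 m⁴.
θ = T·L/(G·J) = 12210 × 3.05 / (16.0×10⁹ × 5.965×10^-5) = 0.03902 rad.

39.0 mrad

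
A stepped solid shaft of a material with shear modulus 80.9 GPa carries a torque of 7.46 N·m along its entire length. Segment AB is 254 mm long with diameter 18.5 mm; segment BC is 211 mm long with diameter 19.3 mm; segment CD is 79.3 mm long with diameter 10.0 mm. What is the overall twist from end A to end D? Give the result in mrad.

10.9 mrad

J_AB = π(0.0185)⁴/32 = 1.15×10^-8 m⁴; J_BC = π(0.0193)⁴/32 = 1.36×10^-8 m⁴; J_CD = π(0.0100)⁴/32 = 9.82×10^-10 m⁴.
θ = (T/G)·Σ L_i/J_i = (7.460/80.9×10⁹)·(0.254/1.15×10^-8 + 0.211/1.36×10^-8 + 0.0793/9.82×10^-10) = 0.01091 rad.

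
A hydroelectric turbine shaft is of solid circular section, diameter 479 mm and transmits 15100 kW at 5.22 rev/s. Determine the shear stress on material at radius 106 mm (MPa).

ω = 2π·5.22 = 32.80 rad/s, so T = P/ω = 15100×10³ / 32.80 = 460400 N·m.
J = πd⁴/32 = π(0.479)⁴/32 = 5.168×10^-3 m⁴.
Shear stress varies linearly with radius: τ = T·r/J = 460400 × 0.106 / 5.168×10^-3 = 9.443×10^6 Pa.

9.44 MPa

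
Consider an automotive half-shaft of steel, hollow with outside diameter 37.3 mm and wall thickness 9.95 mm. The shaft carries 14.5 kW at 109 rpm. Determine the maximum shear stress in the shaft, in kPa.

131000 kPa

ω = 2π·109/60 = 11.41 rad/s, so T = P/ω = 14.5×10³ / 11.41 = 1270 N·m.
J = π(d_o⁴ − d_i⁴)/32 = π(0.0373⁴ − 0.0174⁴)/32 = 1.810×10^-7 m⁴.
τ_max = T·r/J = 1270 × 0.0186 / 1.810×10^-7 = 1.309×10^8 Pa.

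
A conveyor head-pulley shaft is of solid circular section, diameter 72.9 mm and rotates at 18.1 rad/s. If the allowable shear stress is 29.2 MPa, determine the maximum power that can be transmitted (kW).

J = πd⁴/32 = π(0.0729)⁴/32 = 2.773×10^-6 m⁴.
T_max = τ_allow·J/r = 2.92×10^7 × 2.773×10^-6 / 0.0365 = 2221 N·m.
ω = 18.1 rad/s, so P_max = T_max·ω = 4.020×10^4 W.

40.2 kW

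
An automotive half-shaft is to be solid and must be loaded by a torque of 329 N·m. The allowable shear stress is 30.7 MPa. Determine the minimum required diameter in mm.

For a solid shaft τ_max = 16T/(πd³), so d = (16T/(π τ_allow))^(1/3) = (16·329.0/(π·3.07×10^7))^(1/3) = 0.03793 m.

37.9 mm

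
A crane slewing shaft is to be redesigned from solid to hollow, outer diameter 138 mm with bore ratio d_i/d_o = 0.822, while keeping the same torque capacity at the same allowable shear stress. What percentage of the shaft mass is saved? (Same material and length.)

51.3 %

Equal τ_max and T ⇒ the solid shaft needs d_s³ = d_o³(1−k⁴), so d_s = 138·(1−0.822⁴)^(1/3) = 112.6 mm.
Area ratio A_h/A_s = d_o²(1−k²)/d_s² = (1−k²)/(1−k⁴)^(2/3) = 0.4870.
Mass saving = 1 − 0.4870 = 51.3 %.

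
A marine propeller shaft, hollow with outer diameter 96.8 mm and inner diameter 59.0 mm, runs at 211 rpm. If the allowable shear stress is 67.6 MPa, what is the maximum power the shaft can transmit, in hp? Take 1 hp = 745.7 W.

308 hp

J = π(d_o⁴ − d_i⁴)/32 = π(0.0968⁴ − 0.0590⁴)/32 = 7.430×10^-6 m⁴.
T_max = τ_allow·J/r = 6.76×10^7 × 7.430×10^-6 / 0.0484 = 10380 N·m.
ω = 2π·211/60 = 22.10 rad/s, so P_max = T_max·ω = 2.293×10^5 W.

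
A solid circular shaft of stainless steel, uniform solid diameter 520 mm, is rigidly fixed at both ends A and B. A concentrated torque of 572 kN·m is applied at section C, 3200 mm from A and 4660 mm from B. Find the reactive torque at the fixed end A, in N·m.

With uniform GJ and both ends fixed, compatibility θ_AC = θ_CB gives T_A·a = T_B·b, together with T_A + T_B = T₀.
T_A = T₀·b/(a+b) = 572000·4660/7860 = 339100 N·m; T_B = 232900 N·m.

339000 N·m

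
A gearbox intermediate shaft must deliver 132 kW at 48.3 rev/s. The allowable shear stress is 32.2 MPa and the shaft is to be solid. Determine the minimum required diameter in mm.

ω = 2π·48.3 = 303.5 rad/s, so T = P/ω = 132×10³ / 303.5 = 435.0 N·m.
For a solid shaft τ_max = 16T/(πd³), so d = (16T/(π τ_allow))^(1/3) = (16·435.0/(π·3.22×10^7))^(1/3) = 0.04098 m.

41.0 mm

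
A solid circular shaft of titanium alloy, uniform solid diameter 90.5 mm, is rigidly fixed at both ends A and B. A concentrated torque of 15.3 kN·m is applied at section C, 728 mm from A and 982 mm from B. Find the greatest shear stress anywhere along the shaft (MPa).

60.4 MPa

With uniform GJ and both ends fixed, compatibility θ_AC = θ_CB gives T_A·a = T_B·b, together with T_A + T_B = T₀.
T_A = T₀·b/(a+b) = 15300·982/1710 = 8786 N·m; T_B = 6514 N·m.
τ in each portion: τ_AC = 6.04×10^7 Pa, τ_CB = 4.48×10^7 Pa; maximum is in AC.
τ_max = T_AC·r/J = 8786·0.0452/6.59×10^-6 = 6.037×10^7 Pa.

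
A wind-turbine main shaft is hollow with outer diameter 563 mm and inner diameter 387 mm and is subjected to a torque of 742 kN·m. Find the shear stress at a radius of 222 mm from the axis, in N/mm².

21.5 N/mm²

J = π(d_o⁴ − d_i⁴)/32 = π(0.563⁴ − 0.387⁴)/32 = 7.661×10^-3 m⁴.
Shear stress varies linearly with radius: τ = T·r/J = 742000 × 0.222 / 7.661×10^-3 = 2.150×10^7 Pa.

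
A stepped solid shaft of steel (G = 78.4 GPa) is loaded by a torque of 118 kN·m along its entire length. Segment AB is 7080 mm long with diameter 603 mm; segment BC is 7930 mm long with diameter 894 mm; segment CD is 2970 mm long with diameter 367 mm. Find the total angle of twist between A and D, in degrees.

J_AB = π(0.603)⁴/32 = 0.0130 m⁴; J_BC = π(0.894)⁴/32 = 0.0627 m⁴; J_CD = π(0.367)⁴/32 = 1.78×10^-3 m⁴.
θ = (T/G)·Σ L_i/J_i = (118000/78.4×10⁹)·(7.08/0.0130 + 7.93/0.0627 + 2.97/1.78×10^-3) = 3.521×10^-3 rad.

0.202°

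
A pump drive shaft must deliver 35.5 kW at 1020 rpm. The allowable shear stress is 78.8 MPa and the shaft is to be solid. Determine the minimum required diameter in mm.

ω = 2π·1020/60 = 106.8 rad/s, so T = P/ω = 35.5×10³ / 106.8 = 332.4 N·m.
For a solid shaft τ_max = 16T/(πd³), so d = (16T/(π τ_allow))^(1/3) = (16·332.4/(π·7.88×10^7))^(1/3) = 0.02780 m.

27.8 mm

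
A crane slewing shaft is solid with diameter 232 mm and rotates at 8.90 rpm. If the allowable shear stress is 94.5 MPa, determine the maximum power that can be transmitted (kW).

J = πd⁴/32 = π(0.232)⁴/32 = 2.844×10^-4 m⁴.
T_max = τ_allow·J/r = 9.45×10^7 × 2.844×10^-4 / 0.116 = 231700 N·m.
ω = 2π·8.90/60 = 0.9320 rad/s, so P_max = T_max·ω = 2.159×10^5 W.

216 kW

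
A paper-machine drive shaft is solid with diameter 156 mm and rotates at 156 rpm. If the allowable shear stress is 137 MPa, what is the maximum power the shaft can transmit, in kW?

J = πd⁴/32 = π(0.156)⁴/32 = 5.814×10^-5 m⁴.
T_max = τ_allow·J/r = 1.37×10^8 × 5.814×10^-5 / 0.0780 = 102100 N·m.
ω = 2π·156/60 = 16.34 rad/s, so P_max = T_max·ω = 1.668×10^6 W.

1670 kW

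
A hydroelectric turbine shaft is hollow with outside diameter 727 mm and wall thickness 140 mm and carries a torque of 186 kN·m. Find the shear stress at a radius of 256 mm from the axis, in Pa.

J = π(d_o⁴ − d_i⁴)/32 = π(0.727⁴ − 0.447⁴)/32 = 0.02350 m⁴.
Shear stress varies linearly with radius: τ = T·r/J = 186000 × 0.256 / 0.02350 = 2.026×10^6 Pa.

2.03e6 Pa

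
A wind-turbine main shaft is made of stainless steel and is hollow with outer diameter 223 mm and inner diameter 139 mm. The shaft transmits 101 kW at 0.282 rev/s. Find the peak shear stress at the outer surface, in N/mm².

ω = 2π·0.282 = 1.772 rad/s, so T = P/ω = 101×10³ / 1.772 = 57000 N·m.
J = π(d_o⁴ − d_i⁴)/32 = π(0.223⁴ − 0.139⁴)/32 = 2.061×10^-4 m⁴.
τ_max = T·r/J = 57000 × 0.112 / 2.061×10^-4 = 3.083×10^7 Pa.

30.8 N/mm²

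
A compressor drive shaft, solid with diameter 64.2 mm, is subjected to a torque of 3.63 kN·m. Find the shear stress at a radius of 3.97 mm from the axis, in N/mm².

8.64 N/mm²

J = πd⁴/32 = π(0.0642)⁴/32 = 1.668×10^-6 m⁴.
Shear stress varies linearly with radius: τ = T·r/J = 3630 × 0.00397 / 1.668×10^-6 = 8.641×10^6 Pa.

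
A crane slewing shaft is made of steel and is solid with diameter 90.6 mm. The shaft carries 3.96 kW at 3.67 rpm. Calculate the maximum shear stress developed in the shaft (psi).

10200 psi

ω = 2π·3.67/60 = 0.3843 rad/s, so T = P/ω = 3.96×10³ / 0.3843 = 10300 N·m.
J = πd⁴/32 = π(0.0906)⁴/32 = 6.615×10^-6 m⁴.
τ_max = T·r/J = 10300 × 0.0453 / 6.615×10^-6 = 7.056×10^7 Pa.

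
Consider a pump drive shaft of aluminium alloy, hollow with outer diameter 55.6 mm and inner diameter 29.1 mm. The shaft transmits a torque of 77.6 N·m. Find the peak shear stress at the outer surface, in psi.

361 psi

J = π(d_o⁴ − d_i⁴)/32 = π(0.0556⁴ − 0.0291⁴)/32 = 8.678×10^-7 m⁴.
τ_max = T·r/J = 77.60 × 0.0278 / 8.678×10^-7 = 2.486×10^6 Pa.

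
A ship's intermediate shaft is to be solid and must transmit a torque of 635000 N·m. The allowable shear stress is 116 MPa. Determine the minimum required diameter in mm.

303 mm

For a solid shaft τ_max = 16T/(πd³), so d = (16T/(π τ_allow))^(1/3) = (16·635000/(π·1.16×10^8))^(1/3) = 0.3032 m.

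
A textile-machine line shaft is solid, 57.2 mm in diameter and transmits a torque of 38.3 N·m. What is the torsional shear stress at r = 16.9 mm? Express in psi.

J = πd⁴/32 = π(0.0572)⁴/32 = 1.051×10^-6 m⁴.
Shear stress varies linearly with radius: τ = T·r/J = 38.30 × 0.0169 / 1.051×10^-6 = 6.159×10^5 Pa.

89.3 psi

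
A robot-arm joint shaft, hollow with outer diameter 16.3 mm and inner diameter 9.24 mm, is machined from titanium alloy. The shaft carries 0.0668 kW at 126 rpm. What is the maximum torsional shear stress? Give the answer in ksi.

ω = 2π·126/60 = 13.19 rad/s, so T = P/ω = 0.0668×10³ / 13.19 = 5.063 N·m.
J = π(d_o⁴ − d_i⁴)/32 = π(0.0163⁴ − 0.00924⁴)/32 = 6.215×10^-9 m⁴.
τ_max = T·r/J = 5.063 × 0.00815 / 6.215×10^-9 = 6.639×10^6 Pa.

0.963 ksi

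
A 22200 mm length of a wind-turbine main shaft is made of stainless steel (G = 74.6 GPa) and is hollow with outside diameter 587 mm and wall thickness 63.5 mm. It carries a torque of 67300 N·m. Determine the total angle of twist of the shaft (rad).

J = π(d_o⁴ − d_i⁴)/32 = π(0.587⁴ − 0.460⁴)/32 = 7.260×10^-3 m⁴.
θ = T·L/(G·J) = 67300 × 22.2 / (74.6×10⁹ × 7.260×10^-3) = 2.758×10^-3 rad.

0.00276 rad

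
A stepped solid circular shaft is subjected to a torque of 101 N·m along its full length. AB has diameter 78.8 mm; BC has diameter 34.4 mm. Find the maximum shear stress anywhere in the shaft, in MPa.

12.6 MPa

Under the same torque, τ_max = 16T/(πd³) is largest where d is smallest — segment BC (d = 34.4 mm).
τ_max = 16·101.0/(π·(0.0344)³) = 1.264×10^7 Pa.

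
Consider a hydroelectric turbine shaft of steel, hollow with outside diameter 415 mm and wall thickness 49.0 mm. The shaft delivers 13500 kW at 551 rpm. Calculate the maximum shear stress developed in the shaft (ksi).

ω = 2π·551/60 = 57.70 rad/s, so T = P/ω = 13500×10³ / 57.70 = 234000 N·m.
J = π(d_o⁴ − d_i⁴)/32 = π(0.415⁴ − 0.317⁴)/32 = 1.921×10^-3 m⁴.
τ_max = T·r/J = 234000 × 0.207 / 1.921×10^-3 = 2.528×10^7 Pa.

3.67 ksi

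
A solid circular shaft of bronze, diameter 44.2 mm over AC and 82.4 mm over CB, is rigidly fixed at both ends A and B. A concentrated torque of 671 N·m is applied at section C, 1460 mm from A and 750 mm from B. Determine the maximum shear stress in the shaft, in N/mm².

5.86 N/mm²

Compatibility: T_A·a/J_AC = T_B·b/J_CB with T_A + T_B = T₀.
J_AC = 3.75×10^-7 m⁴, J_CB = 4.53×10^-6 m⁴, so T_A = T₀·(J_AC/a)/((J_AC/a)+(J_CB/b)) = 27.37 N·m, T_B = 643.6 N·m.
τ in each portion: τ_AC = 1.61×10^6 Pa, τ_CB = 5.86×10^6 Pa; maximum is in CB.
τ_max = T_CB·r/J = 643.6·0.0412/4.53×10^-6 = 5.859×10^6 Pa.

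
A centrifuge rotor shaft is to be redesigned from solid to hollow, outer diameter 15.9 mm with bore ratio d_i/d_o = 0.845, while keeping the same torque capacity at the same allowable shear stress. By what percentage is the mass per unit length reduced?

54.0 %

Equal τ_max and T ⇒ the solid shaft needs d_s³ = d_o³(1−k⁴), so d_s = 15.9·(1−0.845⁴)^(1/3) = 12.54 mm.
Area ratio A_h/A_s = d_o²(1−k²)/d_s² = (1−k²)/(1−k⁴)^(2/3) = 0.4600.
Mass saving = 1 − 0.4600 = 54.0 %.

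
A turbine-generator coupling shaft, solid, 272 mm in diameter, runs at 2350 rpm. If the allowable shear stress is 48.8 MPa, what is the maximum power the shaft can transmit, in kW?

47500 kW

J = πd⁴/32 = π(0.272)⁴/32 = 5.374×10^-4 m⁴.
T_max = τ_allow·J/r = 4.88×10^7 × 5.374×10^-4 / 0.136 = 192800 N·m.
ω = 2π·2350/60 = 246.1 rad/s, so P_max = T_max·ω = 4.745×10^7 W.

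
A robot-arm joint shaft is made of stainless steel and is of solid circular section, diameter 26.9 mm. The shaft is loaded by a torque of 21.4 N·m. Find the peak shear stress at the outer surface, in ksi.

0.812 ksi

J = πd⁴/32 = π(0.0269)⁴/32 = 5.141×10^-8 m⁴.
τ_max = T·r/J = 21.40 × 0.0135 / 5.141×10^-8 = 5.599×10^6 Pa.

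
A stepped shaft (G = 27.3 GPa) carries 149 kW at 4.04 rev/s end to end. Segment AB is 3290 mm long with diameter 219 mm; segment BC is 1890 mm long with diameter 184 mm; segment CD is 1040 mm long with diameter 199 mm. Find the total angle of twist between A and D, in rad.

ω = 2π·4.04 = 25.38 rad/s, so T = P/ω = 149×10³ / 25.38 = 5870 N·m.
J_AB = π(0.219)⁴/32 = 2.26×10^-4 m⁴; J_BC = π(0.184)⁴/32 = 1.13×10^-4 m⁴; J_CD = π(0.199)⁴/32 = 1.54×10^-4 m⁴.
θ = (T/G)·Σ L_i/J_i = (5870/27.3×10⁹)·(3.29/2.26×10^-4 + 1.89/1.13×10^-4 + 1.04/1.54×10^-4) = 8.196×10^-3 rad.

0.00820 rad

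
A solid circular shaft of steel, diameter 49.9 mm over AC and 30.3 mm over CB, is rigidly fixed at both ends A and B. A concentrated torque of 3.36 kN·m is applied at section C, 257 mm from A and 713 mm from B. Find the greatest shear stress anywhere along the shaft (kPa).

Compatibility: T_A·a/J_AC = T_B·b/J_CB with T_A + T_B = T₀.
J_AC = 6.09×10^-7 m⁴, J_CB = 8.28×10^-8 m⁴, so T_A = T₀·(J_AC/a)/((J_AC/a)+(J_CB/b)) = 3203 N·m, T_B = 157.0 N·m.
τ in each portion: τ_AC = 1.31×10^8 Pa, τ_CB = 2.87×10^7 Pa; maximum is in AC.
τ_max = T_AC·r/J = 3203·0.0249/6.09×10^-7 = 1.313×10^8 Pa.

131000 kPa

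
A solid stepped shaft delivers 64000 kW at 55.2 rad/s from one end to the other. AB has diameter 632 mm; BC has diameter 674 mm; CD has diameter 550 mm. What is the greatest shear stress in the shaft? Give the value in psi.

ω = 55.2 rad/s, so T = P/ω = 64000×10³ / 55.20 = 1.159e6 N·m.
Under the same torque, τ_max = 16T/(πd³) is largest where d is smallest — segment CD (d = 550 mm).
τ_max = 16·1.159e6/(π·(0.550)³) = 3.549×10^7 Pa.

5150 psi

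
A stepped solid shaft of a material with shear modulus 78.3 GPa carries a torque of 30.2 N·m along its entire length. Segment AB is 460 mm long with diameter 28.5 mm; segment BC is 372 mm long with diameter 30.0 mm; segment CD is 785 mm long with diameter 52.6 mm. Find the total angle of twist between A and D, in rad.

J_AB = π(0.0285)⁴/32 = 6.48×10^-8 m⁴; J_BC = π(0.0300)⁴/32 = 7.95×10^-8 m⁴; J_CD = π(0.0526)⁴/32 = 7.52×10^-7 m⁴.
θ = (T/G)·Σ L_i/J_i = (30.20/78.3×10⁹)·(0.460/6.48×10^-8 + 0.372/7.95×10^-8 + 0.785/7.52×10^-7) = 4.946×10^-3 rad.

0.00495 rad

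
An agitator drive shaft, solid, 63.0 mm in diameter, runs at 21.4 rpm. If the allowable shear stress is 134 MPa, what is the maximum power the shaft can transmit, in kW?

J = πd⁴/32 = π(0.0630)⁴/32 = 1.547×10^-6 m⁴.
T_max = τ_allow·J/r = 1.34×10^8 × 1.547×10^-6 / 0.0315 = 6579 N·m.
ω = 2π·21.4/60 = 2.241 rad/s, so P_max = T_max·ω = 1.474×10^4 W.

14.7 kW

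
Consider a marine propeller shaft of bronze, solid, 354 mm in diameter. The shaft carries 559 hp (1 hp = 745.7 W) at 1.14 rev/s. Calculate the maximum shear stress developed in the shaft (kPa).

ω = 2π·1.14 = 7.163 rad/s, so T = P/ω = 559×745.7 / 7.163 = 58200 N·m.
J = πd⁴/32 = π(0.354)⁴/32 = 1.542×10^-3 m⁴.
τ_max = T·r/J = 58200 × 0.177 / 1.542×10^-3 = 6.681×10^6 Pa.

6680 kPa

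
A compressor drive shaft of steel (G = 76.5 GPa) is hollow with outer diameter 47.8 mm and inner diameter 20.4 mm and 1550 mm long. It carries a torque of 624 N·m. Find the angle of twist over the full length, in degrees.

J = π(d_o⁴ − d_i⁴)/32 = π(0.0478⁴ − 0.0204⁴)/32 = 4.955×10^-7 m⁴.
θ = T·L/(G·J) = 624.0 × 1.55 / (76.5×10⁹ × 4.955×10^-7) = 0.02551 rad.

1.46°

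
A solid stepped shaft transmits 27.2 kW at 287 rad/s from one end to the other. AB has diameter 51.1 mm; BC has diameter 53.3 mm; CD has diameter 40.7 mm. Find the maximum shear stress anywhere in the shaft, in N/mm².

7.16 N/mm²

ω = 287 rad/s, so T = P/ω = 27.2×10³ / 287.0 = 94.77 N·m.
Under the same torque, τ_max = 16T/(πd³) is largest where d is smallest — segment CD (d = 40.7 mm).
τ_max = 16·94.77/(π·(0.0407)³) = 7.159×10^6 Pa.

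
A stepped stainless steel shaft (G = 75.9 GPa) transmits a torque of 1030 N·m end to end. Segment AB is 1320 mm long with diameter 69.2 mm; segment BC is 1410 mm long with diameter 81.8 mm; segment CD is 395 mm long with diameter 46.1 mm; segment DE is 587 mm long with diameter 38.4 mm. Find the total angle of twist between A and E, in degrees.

3.54°

J_AB = π(0.0692)⁴/32 = 2.25×10^-6 m⁴; J_BC = π(0.0818)⁴/32 = 4.40×10^-6 m⁴; J_CD = π(0.0461)⁴/32 = 4.43×10^-7 m⁴; J_DE = π(0.0384)⁴/32 = 2.13×10^-7 m⁴.
θ = (T/G)·Σ L_i/J_i = (1030/75.9×10⁹)·(1.32/2.25×10^-6 + 1.41/4.40×10^-6 + 0.395/4.43×10^-7 + 0.587/2.13×10^-7) = 0.06172 rad.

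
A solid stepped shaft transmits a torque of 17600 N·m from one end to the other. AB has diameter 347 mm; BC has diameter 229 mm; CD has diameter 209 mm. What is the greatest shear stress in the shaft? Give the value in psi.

Under the same torque, τ_max = 16T/(πd³) is largest where d is smallest — segment CD (d = 209 mm).
τ_max = 16·17600/(π·(0.209)³) = 9.818×10^6 Pa.

1420 psi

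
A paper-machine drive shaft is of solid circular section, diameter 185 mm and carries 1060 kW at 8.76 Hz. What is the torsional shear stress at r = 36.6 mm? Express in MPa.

ω = 2π·8.76 = 55.04 rad/s, so T = P/ω = 1060×10³ / 55.04 = 19260 N·m.
J = πd⁴/32 = π(0.185)⁴/32 = 1.150×10^-4 m⁴.
Shear stress varies linearly with radius: τ = T·r/J = 19260 × 0.0366 / 1.150×10^-4 = 6.129×10^6 Pa.

6.13 MPa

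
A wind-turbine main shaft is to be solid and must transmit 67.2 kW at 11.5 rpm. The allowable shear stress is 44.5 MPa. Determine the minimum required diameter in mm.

186 mm

ω = 2π·11.5/60 = 1.204 rad/s, so T = P/ω = 67.2×10³ / 1.204 = 55800 N·m.
For a solid shaft τ_max = 16T/(πd³), so d = (16T/(π τ_allow))^(1/3) = (16·55800/(π·4.45×10^7))^(1/3) = 0.1855 m.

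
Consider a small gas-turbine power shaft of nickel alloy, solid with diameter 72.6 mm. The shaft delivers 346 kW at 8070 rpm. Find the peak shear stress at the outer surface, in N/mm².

ω = 2π·8070/60 = 845.1 rad/s, so T = P/ω = 346×10³ / 845.1 = 409.4 N·m.
J = πd⁴/32 = π(0.0726)⁴/32 = 2.727×10^-6 m⁴.
τ_max = T·r/J = 409.4 × 0.0363 / 2.727×10^-6 = 5.449×10^6 Pa.

5.45 N/mm²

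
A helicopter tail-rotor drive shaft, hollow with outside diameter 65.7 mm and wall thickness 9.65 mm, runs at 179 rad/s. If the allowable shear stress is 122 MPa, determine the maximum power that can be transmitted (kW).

J = π(d_o⁴ − d_i⁴)/32 = π(0.0657⁴ − 0.0464⁴)/32 = 1.374×10^-6 m⁴.
T_max = τ_allow·J/r = 1.22×10^8 × 1.374×10^-6 / 0.0329 = 5103 N·m.
ω = 179 rad/s, so P_max = T_max·ω = 9.135×10^5 W.

913 kW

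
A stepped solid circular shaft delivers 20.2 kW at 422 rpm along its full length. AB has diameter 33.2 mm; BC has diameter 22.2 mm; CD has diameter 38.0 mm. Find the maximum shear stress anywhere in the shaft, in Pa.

ω = 2π·422/60 = 44.19 rad/s, so T = P/ω = 20.2×10³ / 44.19 = 457.1 N·m.
Under the same torque, τ_max = 16T/(πd³) is largest where d is smallest — segment BC (d = 22.2 mm).
τ_max = 16·457.1/(π·(0.0222)³) = 2.128×10^8 Pa.

2.13e8 Pa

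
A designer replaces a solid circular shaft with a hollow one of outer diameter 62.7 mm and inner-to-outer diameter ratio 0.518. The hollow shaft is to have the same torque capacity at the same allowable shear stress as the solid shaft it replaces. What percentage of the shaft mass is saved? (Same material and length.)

23.1 %

Equal τ_max and T ⇒ the solid shaft needs d_s³ = d_o³(1−k⁴), so d_s = 62.7·(1−0.518⁴)^(1/3) = 61.16 mm.
Area ratio A_h/A_s = d_o²(1−k²)/d_s² = (1−k²)/(1−k⁴)^(2/3) = 0.7690.
Mass saving = 1 − 0.7690 = 23.1 %.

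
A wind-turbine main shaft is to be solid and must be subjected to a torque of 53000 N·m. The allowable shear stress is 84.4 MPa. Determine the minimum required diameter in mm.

147 mm

For a solid shaft τ_max = 16T/(πd³), so d = (16T/(π τ_allow))^(1/3) = (16·53000/(π·8.44×10^7))^(1/3) = 0.1473 m.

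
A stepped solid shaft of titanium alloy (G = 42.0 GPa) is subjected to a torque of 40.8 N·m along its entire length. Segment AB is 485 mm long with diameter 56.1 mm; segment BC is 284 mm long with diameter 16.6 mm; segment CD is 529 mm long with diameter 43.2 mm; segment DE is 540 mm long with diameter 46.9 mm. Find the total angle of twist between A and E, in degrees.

2.30°

J_AB = π(0.0561)⁴/32 = 9.72×10^-7 m⁴; J_BC = π(0.0166)⁴/32 = 7.45×10^-9 m⁴; J_CD = π(0.0432)⁴/32 = 3.42×10^-7 m⁴; J_DE = π(0.0469)⁴/32 = 4.75×10^-7 m⁴.
θ = (T/G)·Σ L_i/J_i = (40.80/42.0×10⁹)·(0.485/9.72×10^-7 + 0.284/7.45×10^-9 + 0.529/3.42×10^-7 + 0.540/4.75×10^-7) = 0.04010 rad.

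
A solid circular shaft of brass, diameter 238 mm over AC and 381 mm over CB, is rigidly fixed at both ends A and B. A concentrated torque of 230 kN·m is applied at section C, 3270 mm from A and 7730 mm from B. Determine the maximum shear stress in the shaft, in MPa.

23.0 MPa

Compatibility: T_A·a/J_AC = T_B·b/J_CB with T_A + T_B = T₀.
J_AC = 3.15×10^-4 m⁴, J_CB = 2.07×10^-3 m⁴, so T_A = T₀·(J_AC/a)/((J_AC/a)+(J_CB/b)) = 60880 N·m, T_B = 169100 N·m.
τ in each portion: τ_AC = 2.30×10^7 Pa, τ_CB = 1.56×10^7 Pa; maximum is in AC.
τ_max = T_AC·r/J = 60880·0.119/3.15×10^-4 = 2.300×10^7 Pa.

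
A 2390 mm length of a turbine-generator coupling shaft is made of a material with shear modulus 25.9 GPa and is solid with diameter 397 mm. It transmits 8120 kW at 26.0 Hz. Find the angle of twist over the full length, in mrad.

1.88 mrad

ω = 2π·26.0 = 163.4 rad/s, so T = P/ω = 8120×10³ / 163.4 = 49710 N·m.
J = πd⁴/32 = π(0.397)⁴/32 = 2.439×10^-3 m⁴.
θ = T·L/(G·J) = 49710 × 2.39 / (25.9×10⁹ × 2.439×10^-3) = 1.881×10^-3 rad.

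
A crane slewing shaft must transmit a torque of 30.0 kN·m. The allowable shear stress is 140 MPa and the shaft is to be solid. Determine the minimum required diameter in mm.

103 mm

For a solid shaft τ_max = 16T/(πd³), so d = (16T/(π τ_allow))^(1/3) = (16·30000/(π·1.40×10^8))^(1/3) = 0.1030 m.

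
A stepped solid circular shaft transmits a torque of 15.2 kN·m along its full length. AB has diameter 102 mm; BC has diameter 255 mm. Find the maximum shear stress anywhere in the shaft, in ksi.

10.6 ksi

Under the same torque, τ_max = 16T/(πd³) is largest where d is smallest — segment AB (d = 102 mm).
τ_max = 16·15200/(π·(0.102)³) = 7.295×10^7 Pa.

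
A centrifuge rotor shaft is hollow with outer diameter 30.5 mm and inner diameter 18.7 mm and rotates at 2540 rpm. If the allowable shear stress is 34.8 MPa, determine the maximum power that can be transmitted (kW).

J = π(d_o⁴ − d_i⁴)/32 = π(0.0305⁴ − 0.0187⁴)/32 = 7.295×10^-8 m⁴.
T_max = τ_allow·J/r = 3.48×10^7 × 7.295×10^-8 / 0.0152 = 166.5 N·m.
ω = 2π·2540/60 = 266.0 rad/s, so P_max = T_max·ω = 4.428×10^4 W.

44.3 kW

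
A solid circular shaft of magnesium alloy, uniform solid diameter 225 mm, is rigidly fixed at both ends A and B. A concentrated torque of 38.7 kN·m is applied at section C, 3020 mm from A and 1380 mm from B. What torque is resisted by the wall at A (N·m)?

12100 N·m

With uniform GJ and both ends fixed, compatibility θ_AC = θ_CB gives T_A·a = T_B·b, together with T_A + T_B = T₀.
T_A = T₀·b/(a+b) = 38700·1380/4400 = 12140 N·m; T_B = 26560 N·m.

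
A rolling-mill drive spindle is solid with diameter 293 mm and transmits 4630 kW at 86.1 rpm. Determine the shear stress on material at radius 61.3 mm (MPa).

ω = 2π·86.1/60 = 9.016 rad/s, so T = P/ω = 4630×10³ / 9.016 = 513500 N·m.
J = πd⁴/32 = π(0.293)⁴/32 = 7.236×10^-4 m⁴.
Shear stress varies linearly with radius: τ = T·r/J = 513500 × 0.0613 / 7.236×10^-4 = 4.351×10^7 Pa.

43.5 MPa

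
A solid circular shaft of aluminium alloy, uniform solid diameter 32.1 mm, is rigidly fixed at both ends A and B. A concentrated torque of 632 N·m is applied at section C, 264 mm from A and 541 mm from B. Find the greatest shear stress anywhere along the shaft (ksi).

With uniform GJ and both ends fixed, compatibility θ_AC = θ_CB gives T_A·a = T_B·b, together with T_A + T_B = T₀.
T_A = T₀·b/(a+b) = 632.0·541/805.0 = 424.7 N·m; T_B = 207.3 N·m.
τ in each portion: τ_AC = 6.54×10^7 Pa, τ_CB = 3.19×10^7 Pa; maximum is in AC.
τ_max = T_AC·r/J = 424.7·0.0161/1.04×10^-7 = 6.540×10^7 Pa.

9.49 ksi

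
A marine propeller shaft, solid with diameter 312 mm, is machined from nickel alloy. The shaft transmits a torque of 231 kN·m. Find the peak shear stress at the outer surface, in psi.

5620 psi

J = πd⁴/32 = π(0.312)⁴/32 = 9.303×10^-4 m⁴.
τ_max = T·r/J = 231000 × 0.156 / 9.303×10^-4 = 3.874×10^7 Pa.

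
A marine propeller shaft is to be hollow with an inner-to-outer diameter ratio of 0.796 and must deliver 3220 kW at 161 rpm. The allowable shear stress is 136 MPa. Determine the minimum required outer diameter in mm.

ω = 2π·161/60 = 16.86 rad/s, so T = P/ω = 3220×10³ / 16.86 = 191000 N·m.
For a hollow shaft with d_i/d_o = 0.796: τ_max = 16T/(π d_o³ (1−k⁴)), so d_o = [16T/(π τ_allow (1−k⁴))]^(1/3) = [16·191000/(π·1.36×10^8·0.5985)]^(1/3) = 0.2286 m.

229 mm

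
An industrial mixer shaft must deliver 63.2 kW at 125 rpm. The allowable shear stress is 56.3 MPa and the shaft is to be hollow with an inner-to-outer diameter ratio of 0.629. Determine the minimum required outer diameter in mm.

80.3 mm

ω = 2π·125/60 = 13.09 rad/s, so T = P/ω = 63.2×10³ / 13.09 = 4828 N·m.
For a hollow shaft with d_i/d_o = 0.629: τ_max = 16T/(π d_o³ (1−k⁴)), so d_o = [16T/(π τ_allow (1−k⁴))]^(1/3) = [16·4828/(π·5.63×10^7·0.8435)]^(1/3) = 0.08030 m.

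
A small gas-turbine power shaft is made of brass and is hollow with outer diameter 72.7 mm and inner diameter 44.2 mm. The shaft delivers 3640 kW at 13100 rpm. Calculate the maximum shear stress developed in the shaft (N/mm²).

ω = 2π·13100/60 = 1372 rad/s, so T = P/ω = 3640×10³ / 1372 = 2653 N·m.
J = π(d_o⁴ − d_i⁴)/32 = π(0.0727⁴ − 0.0442⁴)/32 = 2.368×10^-6 m⁴.
τ_max = T·r/J = 2653 × 0.0364 / 2.368×10^-6 = 4.074×10^7 Pa.

40.7 N/mm²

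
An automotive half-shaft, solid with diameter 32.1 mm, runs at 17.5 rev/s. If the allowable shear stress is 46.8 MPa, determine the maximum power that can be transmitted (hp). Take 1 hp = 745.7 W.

J = πd⁴/32 = π(0.0321)⁴/32 = 1.042×10^-7 m⁴.
T_max = τ_allow·J/r = 4.68×10^7 × 1.042×10^-7 / 0.0161 = 303.9 N·m.
ω = 2π·17.5 = 110.0 rad/s, so P_max = T_max·ω = 3.342×10^4 W.

44.8 hp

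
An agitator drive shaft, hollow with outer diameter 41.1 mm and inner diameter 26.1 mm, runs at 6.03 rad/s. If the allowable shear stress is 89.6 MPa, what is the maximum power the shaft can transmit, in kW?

6.17 kW

J = π(d_o⁴ − d_i⁴)/32 = π(0.0411⁴ − 0.0261⁴)/32 = 2.346×10^-7 m⁴.
T_max = τ_allow·J/r = 8.96×10^7 × 2.346×10^-7 / 0.0206 = 1023 N·m.
ω = 6.03 rad/s, so P_max = T_max·ω = 6167 W.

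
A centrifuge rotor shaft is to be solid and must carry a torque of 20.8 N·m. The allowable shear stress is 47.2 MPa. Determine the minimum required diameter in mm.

13.1 mm

For a solid shaft τ_max = 16T/(πd³), so d = (16T/(π τ_allow))^(1/3) = (16·20.80/(π·4.72×10^7))^(1/3) = 0.01309 m.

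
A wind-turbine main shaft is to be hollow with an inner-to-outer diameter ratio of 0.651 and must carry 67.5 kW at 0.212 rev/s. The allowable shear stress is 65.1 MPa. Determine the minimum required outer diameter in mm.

169 mm

ω = 2π·0.212 = 1.332 rad/s, so T = P/ω = 67.5×10³ / 1.332 = 50670 N·m.
For a hollow shaft with d_i/d_o = 0.651: τ_max = 16T/(π d_o³ (1−k⁴)), so d_o = [16T/(π τ_allow (1−k⁴))]^(1/3) = [16·50670/(π·6.51×10^7·0.8204)]^(1/3) = 0.1691 m.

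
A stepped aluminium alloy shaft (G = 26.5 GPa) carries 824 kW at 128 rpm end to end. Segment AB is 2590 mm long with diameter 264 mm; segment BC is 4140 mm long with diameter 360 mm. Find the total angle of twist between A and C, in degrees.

1.06°

ω = 2π·128/60 = 13.40 rad/s, so T = P/ω = 824×10³ / 13.40 = 61470 N·m.
J_AB = π(0.264)⁴/32 = 4.77×10^-4 m⁴; J_BC = π(0.360)⁴/32 = 1.65×10^-3 m⁴.
θ = (T/G)·Σ L_i/J_i = (61470/26.5×10⁹)·(2.59/4.77×10^-4 + 4.14/1.65×10^-3) = 0.01842 rad.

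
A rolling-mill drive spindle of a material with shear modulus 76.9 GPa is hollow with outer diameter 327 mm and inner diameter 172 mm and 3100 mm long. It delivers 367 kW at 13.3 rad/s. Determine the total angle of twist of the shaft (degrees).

ω = 13.3 rad/s, so T = P/ω = 367×10³ / 13.30 = 27590 N·m.
J = π(d_o⁴ − d_i⁴)/32 = π(0.327⁴ − 0.172⁴)/32 = 1.037×10^-3 m⁴.
θ = T·L/(G·J) = 27590 × 3.10 / (76.9×10⁹ × 1.037×10^-3) = 1.073×10^-3 rad.

0.0615°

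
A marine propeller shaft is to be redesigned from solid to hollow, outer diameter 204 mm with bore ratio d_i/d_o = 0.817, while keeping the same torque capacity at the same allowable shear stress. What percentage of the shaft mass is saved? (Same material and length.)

50.7 %

Equal τ_max and T ⇒ the solid shaft needs d_s³ = d_o³(1−k⁴), so d_s = 204·(1−0.817⁴)^(1/3) = 167.6 mm.
Area ratio A_h/A_s = d_o²(1−k²)/d_s² = (1−k²)/(1−k⁴)^(2/3) = 0.4927.
Mass saving = 1 − 0.4927 = 50.7 %.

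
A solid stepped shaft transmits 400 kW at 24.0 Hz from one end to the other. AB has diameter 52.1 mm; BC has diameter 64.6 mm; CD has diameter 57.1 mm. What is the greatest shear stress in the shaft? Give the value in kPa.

95500 kPa

ω = 2π·24.0 = 150.8 rad/s, so T = P/ω = 400×10³ / 150.8 = 2653 N·m.
Under the same torque, τ_max = 16T/(πd³) is largest where d is smallest — segment AB (d = 52.1 mm).
τ_max = 16·2653/(π·(0.0521)³) = 9.553×10^7 Pa.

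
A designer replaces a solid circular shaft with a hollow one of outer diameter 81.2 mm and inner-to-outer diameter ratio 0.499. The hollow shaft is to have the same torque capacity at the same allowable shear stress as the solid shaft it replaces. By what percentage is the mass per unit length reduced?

Equal τ_max and T ⇒ the solid shaft needs d_s³ = d_o³(1−k⁴), so d_s = 81.2·(1−0.499⁴)^(1/3) = 79.49 mm.
Area ratio A_h/A_s = d_o²(1−k²)/d_s² = (1−k²)/(1−k⁴)^(2/3) = 0.7837.
Mass saving = 1 − 0.7837 = 21.6 %.

21.6 %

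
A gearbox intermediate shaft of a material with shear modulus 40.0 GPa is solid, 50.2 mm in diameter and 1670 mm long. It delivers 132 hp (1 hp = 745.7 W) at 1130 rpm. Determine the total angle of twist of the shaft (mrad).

ω = 2π·1130/60 = 118.3 rad/s, so T = P/ω = 132×745.7 / 118.3 = 831.8 N·m.
J = πd⁴/32 = π(0.0502)⁴/32 = 6.235×10^-7 m⁴.
θ = T·L/(G·J) = 831.8 × 1.67 / (40.0×10⁹ × 6.235×10^-7) = 0.05570 rad.

55.7 mrad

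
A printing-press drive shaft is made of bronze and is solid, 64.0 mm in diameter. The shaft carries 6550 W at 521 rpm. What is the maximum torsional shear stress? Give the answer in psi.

338 psi

ω = 2π·521/60 = 54.56 rad/s, so T = P/ω = 6550 / 54.56 = 120.1 N·m.
J = πd⁴/32 = π(0.0640)⁴/32 = 1.647×10^-6 m⁴.
τ_max = T·r/J = 120.1 × 0.0320 / 1.647×10^-6 = 2.332×10^6 Pa.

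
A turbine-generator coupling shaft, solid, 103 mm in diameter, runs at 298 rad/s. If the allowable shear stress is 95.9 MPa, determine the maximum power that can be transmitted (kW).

J = πd⁴/32 = π(0.103)⁴/32 = 1.105×10^-5 m⁴.
T_max = τ_allow·J/r = 9.59×10^7 × 1.105×10^-5 / 0.0515 = 20580 N·m.
ω = 298 rad/s, so P_max = T_max·ω = 6.132×10^6 W.

6130 kW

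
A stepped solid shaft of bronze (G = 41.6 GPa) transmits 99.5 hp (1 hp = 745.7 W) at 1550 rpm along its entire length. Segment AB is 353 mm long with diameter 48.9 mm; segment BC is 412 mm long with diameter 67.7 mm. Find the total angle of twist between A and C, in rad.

0.00911 rad

ω = 2π·1550/60 = 162.3 rad/s, so T = P/ω = 99.5×745.7 / 162.3 = 457.1 N·m.
J_AB = π(0.0489)⁴/32 = 5.61×10^-7 m⁴; J_BC = π(0.0677)⁴/32 = 2.06×10^-6 m⁴.
θ = (T/G)·Σ L_i/J_i = (457.1/41.6×10⁹)·(0.353/5.61×10^-7 + 0.412/2.06×10^-6) = 9.105×10^-3 rad.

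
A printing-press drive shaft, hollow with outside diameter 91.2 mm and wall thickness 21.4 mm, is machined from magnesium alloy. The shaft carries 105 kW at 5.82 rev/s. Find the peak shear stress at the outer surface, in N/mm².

20.9 N/mm²

ω = 2π·5.82 = 36.57 rad/s, so T = P/ω = 105×10³ / 36.57 = 2871 N·m.
J = π(d_o⁴ − d_i⁴)/32 = π(0.0912⁴ − 0.0484⁴)/32 = 6.253×10^-6 m⁴.
τ_max = T·r/J = 2871 × 0.0456 / 6.253×10^-6 = 2.094×10^7 Pa.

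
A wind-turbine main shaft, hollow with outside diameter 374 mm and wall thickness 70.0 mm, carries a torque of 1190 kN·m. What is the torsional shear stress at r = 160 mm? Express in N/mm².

117 N/mm²

J = π(d_o⁴ − d_i⁴)/32 = π(0.374⁴ − 0.234⁴)/32 = 1.626×10^-3 m⁴.
Shear stress varies linearly with radius: τ = T·r/J = 1.190e6 × 0.160 / 1.626×10^-3 = 1.171×10^8 Pa.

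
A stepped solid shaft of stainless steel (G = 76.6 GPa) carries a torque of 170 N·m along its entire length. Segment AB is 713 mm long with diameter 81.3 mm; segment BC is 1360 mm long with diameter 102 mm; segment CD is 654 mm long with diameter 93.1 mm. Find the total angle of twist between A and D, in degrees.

J_AB = π(0.0813)⁴/32 = 4.29×10^-6 m⁴; J_BC = π(0.102)⁴/32 = 1.06×10^-5 m⁴; J_CD = π(0.0931)⁴/32 = 7.38×10^-6 m⁴.
θ = (T/G)·Σ L_i/J_i = (170.0/76.6×10⁹)·(0.713/4.29×10^-6 + 1.36/1.06×10^-5 + 0.654/7.38×10^-6) = 8.497×10^-4 rad.

0.0487°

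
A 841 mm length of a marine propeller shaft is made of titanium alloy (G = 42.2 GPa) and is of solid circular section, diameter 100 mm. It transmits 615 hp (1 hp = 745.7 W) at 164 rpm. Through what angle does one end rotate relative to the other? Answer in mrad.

54.2 mrad

ω = 2π·164/60 = 17.17 rad/s, so T = P/ω = 615×745.7 / 17.17 = 26700 N·m.
J = πd⁴/32 = π(0.100)⁴/32 = 9.817×10^-6 m⁴.
θ = T·L/(G·J) = 26700 × 0.841 / (42.2×10⁹ × 9.817×10^-6) = 0.05421 rad.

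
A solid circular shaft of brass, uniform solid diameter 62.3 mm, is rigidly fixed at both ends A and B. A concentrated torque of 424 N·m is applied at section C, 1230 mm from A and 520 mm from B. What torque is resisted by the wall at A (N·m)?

126 N·m

With uniform GJ and both ends fixed, compatibility θ_AC = θ_CB gives T_A·a = T_B·b, together with T_A + T_B = T₀.
T_A = T₀·b/(a+b) = 424.0·520/1750 = 126.0 N·m; T_B = 298.0 N·m.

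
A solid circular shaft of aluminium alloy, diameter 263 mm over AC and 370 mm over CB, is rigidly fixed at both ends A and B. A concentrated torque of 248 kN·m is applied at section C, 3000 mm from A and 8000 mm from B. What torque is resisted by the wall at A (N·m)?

100000 N·m

Compatibility: T_A·a/J_AC = T_B·b/J_CB with T_A + T_B = T₀.
J_AC = 4.70×10^-4 m⁴, J_CB = 1.84×10^-3 m⁴, so T_A = T₀·(J_AC/a)/((J_AC/a)+(J_CB/b)) = 100400 N·m, T_B = 147600 N·m.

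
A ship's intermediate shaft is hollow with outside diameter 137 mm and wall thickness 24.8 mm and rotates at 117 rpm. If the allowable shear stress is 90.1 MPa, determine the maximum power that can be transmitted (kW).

J = π(d_o⁴ − d_i⁴)/32 = π(0.137⁴ − 0.0874⁴)/32 = 2.886×10^-5 m⁴.
T_max = τ_allow·J/r = 9.01×10^7 × 2.886×10^-5 / 0.0685 = 37960 N·m.
ω = 2π·117/60 = 12.25 rad/s, so P_max = T_max·ω = 4.650×10^5 W.

465 kW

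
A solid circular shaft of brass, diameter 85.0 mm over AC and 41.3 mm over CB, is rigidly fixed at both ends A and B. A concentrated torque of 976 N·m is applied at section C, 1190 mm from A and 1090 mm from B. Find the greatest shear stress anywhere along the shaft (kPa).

Compatibility: T_A·a/J_AC = T_B·b/J_CB with T_A + T_B = T₀.
J_AC = 5.12×10^-6 m⁴, J_CB = 2.86×10^-7 m⁴, so T_A = T₀·(J_AC/a)/((J_AC/a)+(J_CB/b)) = 920.0 N·m, T_B = 55.98 N·m.
τ in each portion: τ_AC = 7.63×10^6 Pa, τ_CB = 4.05×10^6 Pa; maximum is in AC.
τ_max = T_AC·r/J = 920.0·0.0425/5.12×10^-6 = 7.630×10^6 Pa.

7630 kPa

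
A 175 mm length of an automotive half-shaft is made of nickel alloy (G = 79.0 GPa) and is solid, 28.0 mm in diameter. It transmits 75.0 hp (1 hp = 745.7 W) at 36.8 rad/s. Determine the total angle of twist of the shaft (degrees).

ω = 36.8 rad/s, so T = P/ω = 75.0×745.7 / 36.80 = 1520 N·m.
J = πd⁴/32 = π(0.0280)⁴/32 = 6.034×10^-8 m⁴.
θ = T·L/(G·J) = 1520 × 0.175 / (79.0×10⁹ × 6.034×10^-8) = 0.05579 rad.

3.20°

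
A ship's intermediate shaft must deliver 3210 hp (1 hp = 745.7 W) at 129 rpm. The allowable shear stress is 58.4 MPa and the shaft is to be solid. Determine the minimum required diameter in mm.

ω = 2π·129/60 = 13.51 rad/s, so T = P/ω = 3210×745.7 / 13.51 = 177200 N·m.
For a solid shaft τ_max = 16T/(πd³), so d = (16T/(π τ_allow))^(1/3) = (16·177200/(π·5.84×10^7))^(1/3) = 0.2491 m.

249 mm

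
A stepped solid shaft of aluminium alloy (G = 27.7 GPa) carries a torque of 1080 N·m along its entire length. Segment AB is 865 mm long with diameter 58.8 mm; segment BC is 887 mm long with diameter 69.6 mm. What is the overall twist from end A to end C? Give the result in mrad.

43.7 mrad

J_AB = π(0.0588)⁴/32 = 1.17×10^-6 m⁴; J_BC = π(0.0696)⁴/32 = 2.30×10^-6 m⁴.
θ = (T/G)·Σ L_i/J_i = (1080/27.7×10⁹)·(0.865/1.17×10^-6 + 0.887/2.30×10^-6) = 0.04375 rad.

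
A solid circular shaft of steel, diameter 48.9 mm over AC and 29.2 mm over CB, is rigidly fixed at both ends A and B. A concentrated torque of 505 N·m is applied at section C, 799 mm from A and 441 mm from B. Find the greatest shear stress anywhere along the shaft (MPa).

Compatibility: T_A·a/J_AC = T_B·b/J_CB with T_A + T_B = T₀.
J_AC = 5.61×10^-7 m⁴, J_CB = 7.14×10^-8 m⁴, so T_A = T₀·(J_AC/a)/((J_AC/a)+(J_CB/b)) = 410.4 N·m, T_B = 94.55 N·m.
τ in each portion: τ_AC = 1.79×10^7 Pa, τ_CB = 1.93×10^7 Pa; maximum is in CB.
τ_max = T_CB·r/J = 94.55·0.0146/7.14×10^-8 = 1.934×10^7 Pa.

19.3 MPa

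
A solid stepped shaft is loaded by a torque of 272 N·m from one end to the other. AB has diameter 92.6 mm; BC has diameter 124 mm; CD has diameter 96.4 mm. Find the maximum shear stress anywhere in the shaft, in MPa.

1.74 MPa

Under the same torque, τ_max = 16T/(πd³) is largest where d is smallest — segment AB (d = 92.6 mm).
τ_max = 16·272.0/(π·(0.0926)³) = 1.745×10^6 Pa.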